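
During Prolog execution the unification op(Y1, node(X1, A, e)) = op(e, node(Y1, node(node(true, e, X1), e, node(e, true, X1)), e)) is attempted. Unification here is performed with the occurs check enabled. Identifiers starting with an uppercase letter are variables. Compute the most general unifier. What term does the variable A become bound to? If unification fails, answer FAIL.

Decompose op/2: Y1 = e,  node(X1, A, e) = node(Y1, node(node(true, e, X1), e, node(e, true, X1)), e).
Bind Y1 := e; substituting into the remaining equation gives: node(X1, A, e) = node(e, node(node(true, e, X1), e, node(e, true, X1)), e).
Decompose node/3: X1 = e,  A = node(node(true, e, X1), e, node(e, true, X1)),  e = e.
Bind X1 := e; substituting into the one remaining equation that mentions X1 gives: A = node(node(true, e, e), e, node(e, true, e)).
Bind A := node(node(true, e, e), e, node(e, true, e)); no other remaining equation mentions A.
Delete trivial equation e = e.
MGU = { Y1 ↦ e, X1 ↦ e, A ↦ node(node(true, e, e), e, node(e, true, e)) }, so A ↦ node(node(true, e, e), e, node(e, true, e)).

node(node(true, e, e), e, node(e, true, e))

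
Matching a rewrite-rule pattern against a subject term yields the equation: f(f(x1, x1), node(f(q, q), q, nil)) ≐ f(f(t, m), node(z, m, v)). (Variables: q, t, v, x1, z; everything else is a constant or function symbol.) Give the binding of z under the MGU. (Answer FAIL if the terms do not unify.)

Decompose f/2: f(x1, x1) ≐ f(t, m),  node(f(q, q), q, nil) ≐ node(z, m, v).
Decompose f/2: x1 ≐ t,  x1 ≐ m.
Bind x1 := t; substituting into the one remaining equation that mentions x1 gives: t ≐ m.
Bind t := m; no other remaining equation mentions t. Substituting into the earlier binding gives x1 := m.
Decompose node/3: f(q, q) ≐ z,  q ≐ m,  nil ≐ v.
Bind z := f(q, q); no other remaining equation mentions z.
Bind q := m; no other remaining equation mentions q. Substituting into the earlier binding gives z := f(m, m).
Bind v := nil.
MGU = { x1 ↦ m, t ↦ m, z ↦ f(m, m), q ↦ m, v ↦ nil }, so z ↦ f(m, m).

f(m, m)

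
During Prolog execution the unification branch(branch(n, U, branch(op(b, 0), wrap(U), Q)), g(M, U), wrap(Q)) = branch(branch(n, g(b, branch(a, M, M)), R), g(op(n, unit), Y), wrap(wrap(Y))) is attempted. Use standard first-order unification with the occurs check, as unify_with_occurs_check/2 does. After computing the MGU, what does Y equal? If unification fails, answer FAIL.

g(b, branch(a, op(n, unit), op(n, unit)))

Decompose branch/3: branch(n, U, branch(op(b, 0), wrap(U), Q)) = branch(n, g(b, branch(a, M, M)), R),  g(M, U) = g(op(n, unit), Y),  wrap(Q) = wrap(wrap(Y)).
Decompose branch/3: n = n,  U = g(b, branch(a, M, M)),  branch(op(b, 0), wrap(U), Q) = R.
Delete trivial equation n = n.
Bind U := g(b, branch(a, M, M)); substituting into the 2 remaining equations that mention U gives: branch(op(b, 0), wrap(g(b, branch(a, M, M))), Q) = R,  g(M, g(b, branch(a, M, M))) = g(op(n, unit), Y).
Bind R := branch(op(b, 0), wrap(g(b, branch(a, M, M))), Q); no other remaining equation mentions R.
Decompose g/2: M = op(n, unit),  g(b, branch(a, M, M)) = Y.
Bind M := op(n, unit); substituting into the one remaining equation that mentions M gives: g(b, branch(a, op(n, unit), op(n, unit))) = Y. Substituting into the earlier bindings gives U := g(b, branch(a, op(n, unit), op(n, unit))), R := branch(op(b, 0), wrap(g(b, branch(a, op(n, unit), op(n, unit)))), Q).
Bind Y := g(b, branch(a, op(n, unit), op(n, unit))); substituting into the remaining equation gives: wrap(Q) = wrap(wrap(g(b, branch(a, op(n, unit), op(n, unit))))).
Decompose wrap/1: Q = wrap(g(b, branch(a, op(n, unit), op(n, unit)))).
Bind Q := wrap(g(b, branch(a, op(n, unit), op(n, unit)))). Substituting into the earlier binding gives R := branch(op(b, 0), wrap(g(b, branch(a, op(n, unit), op(n, unit)))), wrap(g(b, branch(a, op(n, unit), op(n, unit))))).
MGU = { U -> g(b, branch(a, op(n, unit), op(n, unit))), R -> branch(op(b, 0), wrap(g(b, branch(a, op(n, unit), op(n, unit)))), wrap(g(b, branch(a, op(n, unit), op(n, unit))))), M -> op(n, unit), Y -> g(b, branch(a, op(n, unit), op(n, unit))), Q -> wrap(g(b, branch(a, op(n, unit), op(n, unit)))) }, so Y -> g(b, branch(a, op(n, unit), op(n, unit))).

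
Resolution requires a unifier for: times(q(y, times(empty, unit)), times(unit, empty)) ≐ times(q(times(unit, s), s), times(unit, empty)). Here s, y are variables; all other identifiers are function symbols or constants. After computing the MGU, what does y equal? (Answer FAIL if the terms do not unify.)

times(unit, times(empty, unit))

Decompose times/2: q(y, times(empty, unit)) ≐ q(times(unit, s), s),  times(unit, empty) ≐ times(unit, empty).
Decompose q/2: y ≐ times(unit, s),  times(empty, unit) ≐ s.
Bind y := times(unit, s); no other remaining equation mentions y.
Bind s := times(empty, unit); no other remaining equation mentions s. Substituting into the earlier binding gives y := times(unit, times(empty, unit)).
Delete trivial equation times(unit, empty) ≐ times(unit, empty).
MGU = { y -> times(unit, times(empty, unit)), s -> times(empty, unit) }, so y -> times(unit, times(empty, unit)).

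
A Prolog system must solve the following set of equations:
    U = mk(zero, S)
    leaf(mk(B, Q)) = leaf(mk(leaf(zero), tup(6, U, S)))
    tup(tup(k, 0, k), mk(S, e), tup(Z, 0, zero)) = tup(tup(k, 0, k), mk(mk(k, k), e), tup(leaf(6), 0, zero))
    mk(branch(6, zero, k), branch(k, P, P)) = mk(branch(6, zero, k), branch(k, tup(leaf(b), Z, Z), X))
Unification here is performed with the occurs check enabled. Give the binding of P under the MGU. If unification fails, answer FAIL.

tup(leaf(b), leaf(6), leaf(6))

Bind U := mk(zero, S); substituting into the one remaining equation that mentions U gives: leaf(mk(B, Q)) = leaf(mk(leaf(zero), tup(6, mk(zero, S), S))).
Decompose leaf/1: mk(B, Q) = mk(leaf(zero), tup(6, mk(zero, S), S)).
Decompose mk/2: B = leaf(zero),  Q = tup(6, mk(zero, S), S).
Bind B := leaf(zero); no other remaining equation mentions B.
Bind Q := tup(6, mk(zero, S), S); no other remaining equation mentions Q.
Decompose tup/3: tup(k, 0, k) = tup(k, 0, k),  mk(S, e) = mk(mk(k, k), e),  tup(Z, 0, zero) = tup(leaf(6), 0, zero).
Delete trivial equation tup(k, 0, k) = tup(k, 0, k).
Decompose mk/2: S = mk(k, k),  e = e.
Bind S := mk(k, k); no other remaining equation mentions S. Substituting into the earlier bindings gives U := mk(zero, mk(k, k)), Q := tup(6, mk(zero, mk(k, k)), mk(k, k)).
Delete trivial equation e = e.
Decompose tup/3: Z = leaf(6),  0 = 0,  zero = zero.
Bind Z := leaf(6); substituting into the one remaining equation that mentions Z gives: mk(branch(6, zero, k), branch(k, P, P)) = mk(branch(6, zero, k), branch(k, tup(leaf(b), leaf(6), leaf(6)), X)).
Delete trivial equation 0 = 0.
Delete trivial equation zero = zero.
Decompose mk/2: branch(6, zero, k) = branch(6, zero, k),  branch(k, P, P) = branch(k, tup(leaf(b), leaf(6), leaf(6)), X).
Delete trivial equation branch(6, zero, k) = branch(6, zero, k).
Decompose branch/3: k = k,  P = tup(leaf(b), leaf(6), leaf(6)),  P = X.
Delete trivial equation k = k.
Bind P := tup(leaf(b), leaf(6), leaf(6)); substituting into the remaining equation gives: tup(leaf(b), leaf(6), leaf(6)) = X.
Bind X := tup(leaf(b), leaf(6), leaf(6)).
MGU = { U = mk(zero, mk(k, k)), B = leaf(zero), Q = tup(6, mk(zero, mk(k, k)), mk(k, k)), S = mk(k, k), Z = leaf(6), P = tup(leaf(b), leaf(6), leaf(6)), X = tup(leaf(b), leaf(6), leaf(6)) }, so P = tup(leaf(b), leaf(6), leaf(6)).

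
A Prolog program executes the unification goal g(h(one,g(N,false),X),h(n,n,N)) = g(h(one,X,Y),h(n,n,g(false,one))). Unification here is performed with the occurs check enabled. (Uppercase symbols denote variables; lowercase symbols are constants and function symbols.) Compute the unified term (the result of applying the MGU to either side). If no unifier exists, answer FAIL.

g(h(one,g(g(false,one),false),g(g(false,one),false)),h(n,n,g(false,one)))

Decompose g/2: h(one,g(N,false),X) = h(one,X,Y),  h(n,n,N) = h(n,n,g(false,one)).
Decompose h/3: one = one,  g(N,false) = X,  X = Y.
Delete trivial equation one = one.
Bind X := g(N,false); substituting into the one remaining equation that mentions X gives: g(N,false) = Y.
Bind Y := g(N,false); no other remaining equation mentions Y.
Decompose h/3: n = n,  n = n,  N = g(false,one).
Delete trivial equation n = n.
Delete trivial equation n = n.
Bind N := g(false,one). Substituting into the earlier bindings gives X := g(g(false,one),false), Y := g(g(false,one),false).
Applying the MGU to either side gives g(h(one,g(g(false,one),false),g(g(false,one),false)),h(n,n,g(false,one))).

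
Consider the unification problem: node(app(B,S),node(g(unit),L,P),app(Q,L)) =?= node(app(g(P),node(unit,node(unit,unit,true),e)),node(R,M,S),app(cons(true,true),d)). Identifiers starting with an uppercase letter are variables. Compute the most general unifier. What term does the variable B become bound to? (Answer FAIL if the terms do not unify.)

Decompose node/3: app(B,S) =?= app(g(P),node(unit,node(unit,unit,true),e)),  node(g(unit),L,P) =?= node(R,M,S),  app(Q,L) =?= app(cons(true,true),d).
Decompose app/2: B =?= g(P),  S =?= node(unit,node(unit,unit,true),e).
Bind B := g(P); no other remaining equation mentions B.
Bind S := node(unit,node(unit,unit,true),e); substituting into the one remaining equation that mentions S gives: node(g(unit),L,P) =?= node(R,M,node(unit,node(unit,unit,true),e)).
Decompose node/3: g(unit) =?= R,  L =?= M,  P =?= node(unit,node(unit,unit,true),e).
Bind R := g(unit); no other remaining equation mentions R.
Bind L := M; substituting into the one remaining equation that mentions L gives: app(Q,M) =?= app(cons(true,true),d).
Bind P := node(unit,node(unit,unit,true),e); no other remaining equation mentions P. Substituting into the earlier binding gives B := g(node(unit,node(unit,unit,true),e)).
Decompose app/2: Q =?= cons(true,true),  M =?= d.
Bind Q := cons(true,true); no other remaining equation mentions Q.
Bind M := d. Substituting into the earlier binding gives L := d.
MGU = { B := g(node(unit,node(unit,unit,true),e)), S := node(unit,node(unit,unit,true),e), R := g(unit), L := d, P := node(unit,node(unit,unit,true),e), Q := cons(true,true), M := d }, so B := g(node(unit,node(unit,unit,true),e)).

g(node(unit,node(unit,unit,true),e))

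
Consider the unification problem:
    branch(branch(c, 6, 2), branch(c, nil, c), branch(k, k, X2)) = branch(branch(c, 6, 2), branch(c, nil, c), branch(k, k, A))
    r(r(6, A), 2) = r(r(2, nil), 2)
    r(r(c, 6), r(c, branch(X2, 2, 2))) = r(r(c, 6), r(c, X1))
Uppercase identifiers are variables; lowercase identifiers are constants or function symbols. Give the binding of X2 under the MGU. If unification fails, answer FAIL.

FAIL

Decompose branch/3: branch(c, 6, 2) = branch(c, 6, 2),  branch(c, nil, c) = branch(c, nil, c),  branch(k, k, X2) = branch(k, k, A).
Delete trivial equation branch(c, 6, 2) = branch(c, 6, 2).
Delete trivial equation branch(c, nil, c) = branch(c, nil, c).
Decompose branch/3: k = k,  k = k,  X2 = A.
Delete trivial equation k = k.
Delete trivial equation k = k.
Bind X2 := A; substituting into the one remaining equation that mentions X2 gives: r(r(c, 6), r(c, branch(A, 2, 2))) = r(r(c, 6), r(c, X1)).
Decompose r/2: r(6, A) = r(2, nil),  2 = 2.
Decompose r/2: 6 = 2,  A = nil.
Clash: constants 6 and 2 differ; no unifier exists.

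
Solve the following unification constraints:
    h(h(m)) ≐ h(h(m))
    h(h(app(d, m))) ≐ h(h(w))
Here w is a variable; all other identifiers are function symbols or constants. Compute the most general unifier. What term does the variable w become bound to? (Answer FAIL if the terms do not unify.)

Delete trivial equation h(h(m)) ≐ h(h(m)).
Decompose h/1: h(app(d, m)) ≐ h(w).
Decompose h/1: app(d, m) ≐ w.
Bind w := app(d, m).
MGU = { w -> app(d, m) }, so w -> app(d, m).

app(d, m)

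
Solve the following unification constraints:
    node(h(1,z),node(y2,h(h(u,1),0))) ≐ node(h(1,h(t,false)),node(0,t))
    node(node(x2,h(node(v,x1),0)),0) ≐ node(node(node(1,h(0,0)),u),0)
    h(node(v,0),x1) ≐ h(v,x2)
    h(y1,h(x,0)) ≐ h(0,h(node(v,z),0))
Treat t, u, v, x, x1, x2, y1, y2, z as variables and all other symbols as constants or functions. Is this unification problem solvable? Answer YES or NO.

NO

Decompose node/2: h(1,z) ≐ h(1,h(t,false)),  node(y2,h(h(u,1),0)) ≐ node(0,t).
Decompose h/2: 1 ≐ 1,  z ≐ h(t,false).
Delete trivial equation 1 ≐ 1.
Bind z := h(t,false); substituting into the one remaining equation that mentions z gives: h(y1,h(x,0)) ≐ h(0,h(node(v,h(t,false)),0)).
Decompose node/2: y2 ≐ 0,  h(h(u,1),0) ≐ t.
Bind y2 := 0; no other remaining equation mentions y2.
Bind t := h(h(u,1),0); substituting into the one remaining equation that mentions t gives: h(y1,h(x,0)) ≐ h(0,h(node(v,h(h(h(u,1),0),false)),0)). Substituting into the earlier binding gives z := h(h(h(u,1),0),false).
Decompose node/2: node(x2,h(node(v,x1),0)) ≐ node(node(1,h(0,0)),u),  0 ≐ 0.
Decompose node/2: x2 ≐ node(1,h(0,0)),  h(node(v,x1),0) ≐ u.
Bind x2 := node(1,h(0,0)); substituting into the one remaining equation that mentions x2 gives: h(node(v,0),x1) ≐ h(v,node(1,h(0,0))).
Bind u := h(node(v,x1),0); substituting into the one remaining equation that mentions u gives: h(y1,h(x,0)) ≐ h(0,h(node(v,h(h(h(h(node(v,x1),0),1),0),false)),0)). Substituting into the earlier bindings gives z := h(h(h(h(node(v,x1),0),1),0),false), t := h(h(h(node(v,x1),0),1),0).
Delete trivial equation 0 ≐ 0.
Decompose h/2: node(v,0) ≐ v,  x1 ≐ node(1,h(0,0)).
Occurs check fails: v occurs in node(v,0); the equation v ≐ node(v,0) has no finite solution.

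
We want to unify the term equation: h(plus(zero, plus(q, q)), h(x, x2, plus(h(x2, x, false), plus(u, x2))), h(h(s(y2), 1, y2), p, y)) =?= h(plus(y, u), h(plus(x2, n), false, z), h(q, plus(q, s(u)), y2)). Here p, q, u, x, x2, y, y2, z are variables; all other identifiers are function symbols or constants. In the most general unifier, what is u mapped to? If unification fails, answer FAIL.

plus(h(s(zero), 1, zero), h(s(zero), 1, zero))

Decompose h/3: plus(zero, plus(q, q)) =?= plus(y, u),  h(x, x2, plus(h(x2, x, false), plus(u, x2))) =?= h(plus(x2, n), false, z),  h(h(s(y2), 1, y2), p, y) =?= h(q, plus(q, s(u)), y2).
Decompose plus/2: zero =?= y,  plus(q, q) =?= u.
Bind y := zero; substituting into the one remaining equation that mentions y gives: h(h(s(y2), 1, y2), p, zero) =?= h(q, plus(q, s(u)), y2).
Bind u := plus(q, q); substituting into the remaining equations gives: h(x, x2, plus(h(x2, x, false), plus(plus(q, q), x2))) =?= h(plus(x2, n), false, z),  h(h(s(y2), 1, y2), p, zero) =?= h(q, plus(q, s(plus(q, q))), y2).
Decompose h/3: x =?= plus(x2, n),  x2 =?= false,  plus(h(x2, x, false), plus(plus(q, q), x2)) =?= z.
Bind x := plus(x2, n); substituting into the one remaining equation that mentions x gives: plus(h(x2, plus(x2, n), false), plus(plus(q, q), x2)) =?= z.
Bind x2 := false; substituting into the one remaining equation that mentions x2 gives: plus(h(false, plus(false, n), false), plus(plus(q, q), false)) =?= z. Substituting into the earlier binding gives x := plus(false, n).
Bind z := plus(h(false, plus(false, n), false), plus(plus(q, q), false)); no other remaining equation mentions z.
Decompose h/3: h(s(y2), 1, y2) =?= q,  p =?= plus(q, s(plus(q, q))),  zero =?= y2.
Bind q := h(s(y2), 1, y2); substituting into the one remaining equation that mentions q gives: p =?= plus(h(s(y2), 1, y2), s(plus(h(s(y2), 1, y2), h(s(y2), 1, y2)))). Substituting into the earlier bindings gives u := plus(h(s(y2), 1, y2), h(s(y2), 1, y2)), z := plus(h(false, plus(false, n), false), plus(plus(h(s(y2), 1, y2), h(s(y2), 1, y2)), false)).
Bind p := plus(h(s(y2), 1, y2), s(plus(h(s(y2), 1, y2), h(s(y2), 1, y2)))); no other remaining equation mentions p.
Bind y2 := zero. Substituting into the earlier bindings gives u := plus(h(s(zero), 1, zero), h(s(zero), 1, zero)), z := plus(h(false, plus(false, n), false), plus(plus(h(s(zero), 1, zero), h(s(zero), 1, zero)), false)), q := h(s(zero), 1, zero), p := plus(h(s(zero), 1, zero), s(plus(h(s(zero), 1, zero), h(s(zero), 1, zero)))).
MGU = { y ↦ zero, u ↦ plus(h(s(zero), 1, zero), h(s(zero), 1, zero)), x ↦ plus(false, n), x2 ↦ false, z ↦ plus(h(false, plus(false, n), false), plus(plus(h(s(zero), 1, zero), h(s(zero), 1, zero)), false)), q ↦ h(s(zero), 1, zero), p ↦ plus(h(s(zero), 1, zero), s(plus(h(s(zero), 1, zero), h(s(zero), 1, zero)))), y2 ↦ zero }, so u ↦ plus(h(s(zero), 1, zero), h(s(zero), 1, zero)).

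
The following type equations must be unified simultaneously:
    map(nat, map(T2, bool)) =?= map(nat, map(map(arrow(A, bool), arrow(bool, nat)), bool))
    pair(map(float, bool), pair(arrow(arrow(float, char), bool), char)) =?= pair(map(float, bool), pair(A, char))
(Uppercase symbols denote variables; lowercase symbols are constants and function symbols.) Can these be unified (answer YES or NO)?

YES

Decompose map/2: nat =?= nat,  map(T2, bool) =?= map(map(arrow(A, bool), arrow(bool, nat)), bool).
Delete trivial equation nat =?= nat.
Decompose map/2: T2 =?= map(arrow(A, bool), arrow(bool, nat)),  bool =?= bool.
Bind T2 := map(arrow(A, bool), arrow(bool, nat)); no other remaining equation mentions T2.
Delete trivial equation bool =?= bool.
Decompose pair/2: map(float, bool) =?= map(float, bool),  pair(arrow(arrow(float, char), bool), char) =?= pair(A, char).
Delete trivial equation map(float, bool) =?= map(float, bool).
Decompose pair/2: arrow(arrow(float, char), bool) =?= A,  char =?= char.
Bind A := arrow(arrow(float, char), bool); no other remaining equation mentions A. Substituting into the earlier binding gives T2 := map(arrow(arrow(arrow(float, char), bool), bool), arrow(bool, nat)).
Delete trivial equation char =?= char.
No equations remain and no clash or occurs-check failure arose, so a unifier exists.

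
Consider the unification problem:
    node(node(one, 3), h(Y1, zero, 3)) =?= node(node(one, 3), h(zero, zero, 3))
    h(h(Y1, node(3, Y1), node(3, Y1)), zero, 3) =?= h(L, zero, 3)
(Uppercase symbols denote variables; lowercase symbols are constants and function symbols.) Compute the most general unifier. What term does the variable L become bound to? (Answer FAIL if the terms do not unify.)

h(zero, node(3, zero), node(3, zero))

Decompose node/2: node(one, 3) =?= node(one, 3),  h(Y1, zero, 3) =?= h(zero, zero, 3).
Delete trivial equation node(one, 3) =?= node(one, 3).
Decompose h/3: Y1 =?= zero,  zero =?= zero,  3 =?= 3.
Bind Y1 := zero; substituting into the one remaining equation that mentions Y1 gives: h(h(zero, node(3, zero), node(3, zero)), zero, 3) =?= h(L, zero, 3).
Delete trivial equation zero =?= zero.
Delete trivial equation 3 =?= 3.
Decompose h/3: h(zero, node(3, zero), node(3, zero)) =?= L,  zero =?= zero,  3 =?= 3.
Bind L := h(zero, node(3, zero), node(3, zero)); no other remaining equation mentions L.
Delete trivial equation zero =?= zero.
Delete trivial equation 3 =?= 3.
MGU = { Y1 := zero, L := h(zero, node(3, zero), node(3, zero)) }, so L := h(zero, node(3, zero), node(3, zero)).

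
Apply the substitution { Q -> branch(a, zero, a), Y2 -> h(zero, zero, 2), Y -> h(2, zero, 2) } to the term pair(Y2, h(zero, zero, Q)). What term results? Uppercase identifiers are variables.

Replace each occurrence of Q with branch(a, zero, a).
Replace each occurrence of Y2 with h(zero, zero, 2).
Result: pair(h(zero, zero, 2), h(zero, zero, branch(a, zero, a))).

pair(h(zero, zero, 2), h(zero, zero, branch(a, zero, a)))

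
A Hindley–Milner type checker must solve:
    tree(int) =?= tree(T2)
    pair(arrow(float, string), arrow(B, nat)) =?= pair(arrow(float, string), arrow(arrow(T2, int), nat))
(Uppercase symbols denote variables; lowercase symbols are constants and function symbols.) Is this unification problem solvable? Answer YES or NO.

YES

Decompose tree/1: int =?= T2.
Bind T2 := int; substituting into the remaining equation gives: pair(arrow(float, string), arrow(B, nat)) =?= pair(arrow(float, string), arrow(arrow(int, int), nat)).
Decompose pair/2: arrow(float, string) =?= arrow(float, string),  arrow(B, nat) =?= arrow(arrow(int, int), nat).
Delete trivial equation arrow(float, string) =?= arrow(float, string).
Decompose arrow/2: B =?= arrow(int, int),  nat =?= nat.
Bind B := arrow(int, int); no other remaining equation mentions B.
Delete trivial equation nat =?= nat.
No equations remain and no clash or occurs-check failure arose, so a unifier exists.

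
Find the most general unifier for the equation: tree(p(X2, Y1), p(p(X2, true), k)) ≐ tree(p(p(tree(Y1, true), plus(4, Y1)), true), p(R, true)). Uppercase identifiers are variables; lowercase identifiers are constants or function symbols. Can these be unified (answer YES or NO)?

Decompose tree/2: p(X2, Y1) ≐ p(p(tree(Y1, true), plus(4, Y1)), true),  p(p(X2, true), k) ≐ p(R, true).
Decompose p/2: X2 ≐ p(tree(Y1, true), plus(4, Y1)),  Y1 ≐ true.
Bind X2 := p(tree(Y1, true), plus(4, Y1)); substituting into the one remaining equation that mentions X2 gives: p(p(p(tree(Y1, true), plus(4, Y1)), true), k) ≐ p(R, true).
Bind Y1 := true; substituting into the remaining equation gives: p(p(p(tree(true, true), plus(4, true)), true), k) ≐ p(R, true). Substituting into the earlier binding gives X2 := p(tree(true, true), plus(4, true)).
Decompose p/2: p(p(tree(true, true), plus(4, true)), true) ≐ R,  k ≐ true.
Bind R := p(p(tree(true, true), plus(4, true)), true); no other remaining equation mentions R.
Clash: constants k and true differ; no unifier exists.

NO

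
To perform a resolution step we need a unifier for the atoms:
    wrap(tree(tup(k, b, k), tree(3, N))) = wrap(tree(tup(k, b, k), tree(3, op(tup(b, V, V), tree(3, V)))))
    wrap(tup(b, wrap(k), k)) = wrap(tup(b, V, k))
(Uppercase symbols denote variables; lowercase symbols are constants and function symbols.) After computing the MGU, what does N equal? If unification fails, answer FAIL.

Decompose wrap/1: tree(tup(k, b, k), tree(3, N)) = tree(tup(k, b, k), tree(3, op(tup(b, V, V), tree(3, V)))).
Decompose tree/2: tup(k, b, k) = tup(k, b, k),  tree(3, N) = tree(3, op(tup(b, V, V), tree(3, V))).
Delete trivial equation tup(k, b, k) = tup(k, b, k).
Decompose tree/2: 3 = 3,  N = op(tup(b, V, V), tree(3, V)).
Delete trivial equation 3 = 3.
Bind N := op(tup(b, V, V), tree(3, V)); no other remaining equation mentions N.
Decompose wrap/1: tup(b, wrap(k), k) = tup(b, V, k).
Decompose tup/3: b = b,  wrap(k) = V,  k = k.
Delete trivial equation b = b.
Bind V := wrap(k); no other remaining equation mentions V. Substituting into the earlier binding gives N := op(tup(b, wrap(k), wrap(k)), tree(3, wrap(k))).
Delete trivial equation k = k.
MGU = { N -> op(tup(b, wrap(k), wrap(k)), tree(3, wrap(k))), V -> wrap(k) }, so N -> op(tup(b, wrap(k), wrap(k)), tree(3, wrap(k))).

op(tup(b, wrap(k), wrap(k)), tree(3, wrap(k)))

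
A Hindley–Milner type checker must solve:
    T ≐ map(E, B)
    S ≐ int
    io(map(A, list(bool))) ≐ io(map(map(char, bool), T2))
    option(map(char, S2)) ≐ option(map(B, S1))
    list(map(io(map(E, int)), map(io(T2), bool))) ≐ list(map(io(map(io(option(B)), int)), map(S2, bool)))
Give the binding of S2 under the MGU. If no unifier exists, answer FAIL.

Bind T := map(E, B); no other remaining equation mentions T.
Bind S := int; no other remaining equation mentions S.
Decompose io/1: map(A, list(bool)) ≐ map(map(char, bool), T2).
Decompose map/2: A ≐ map(char, bool),  list(bool) ≐ T2.
Bind A := map(char, bool); no other remaining equation mentions A.
Bind T2 := list(bool); substituting into the one remaining equation that mentions T2 gives: list(map(io(map(E, int)), map(io(list(bool)), bool))) ≐ list(map(io(map(io(option(B)), int)), map(S2, bool))).
Decompose option/1: map(char, S2) ≐ map(B, S1).
Decompose map/2: char ≐ B,  S2 ≐ S1.
Bind B := char; substituting into the one remaining equation that mentions B gives: list(map(io(map(E, int)), map(io(list(bool)), bool))) ≐ list(map(io(map(io(option(char)), int)), map(S2, bool))). Substituting into the earlier binding gives T := map(E, char).
Bind S2 := S1; substituting into the remaining equation gives: list(map(io(map(E, int)), map(io(list(bool)), bool))) ≐ list(map(io(map(io(option(char)), int)), map(S1, bool))).
Decompose list/1: map(io(map(E, int)), map(io(list(bool)), bool)) ≐ map(io(map(io(option(char)), int)), map(S1, bool)).
Decompose map/2: io(map(E, int)) ≐ io(map(io(option(char)), int)),  map(io(list(bool)), bool) ≐ map(S1, bool).
Decompose io/1: map(E, int) ≐ map(io(option(char)), int).
Decompose map/2: E ≐ io(option(char)),  int ≐ int.
Bind E := io(option(char)); no other remaining equation mentions E. Substituting into the earlier binding gives T := map(io(option(char)), char).
Delete trivial equation int ≐ int.
Decompose map/2: io(list(bool)) ≐ S1,  bool ≐ bool.
Bind S1 := io(list(bool)); no other remaining equation mentions S1. Substituting into the earlier binding gives S2 := io(list(bool)).
Delete trivial equation bool ≐ bool.
MGU = { T := map(io(option(char)), char), S := int, A := map(char, bool), T2 := list(bool), B := char, S2 := io(list(bool)), E := io(option(char)), S1 := io(list(bool)) }, so S2 := io(list(bool)).

io(list(bool))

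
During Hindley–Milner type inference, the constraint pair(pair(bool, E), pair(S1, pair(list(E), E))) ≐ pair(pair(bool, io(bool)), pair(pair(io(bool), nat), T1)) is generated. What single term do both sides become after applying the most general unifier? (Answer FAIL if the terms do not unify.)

pair(pair(bool, io(bool)), pair(pair(io(bool), nat), pair(list(io(bool)), io(bool))))

Decompose pair/2: pair(bool, E) ≐ pair(bool, io(bool)),  pair(S1, pair(list(E), E)) ≐ pair(pair(io(bool), nat), T1).
Decompose pair/2: bool ≐ bool,  E ≐ io(bool).
Delete trivial equation bool ≐ bool.
Bind E := io(bool); substituting into the remaining equation gives: pair(S1, pair(list(io(bool)), io(bool))) ≐ pair(pair(io(bool), nat), T1).
Decompose pair/2: S1 ≐ pair(io(bool), nat),  pair(list(io(bool)), io(bool)) ≐ T1.
Bind S1 := pair(io(bool), nat); no other remaining equation mentions S1.
Bind T1 := pair(list(io(bool)), io(bool)).
Applying the MGU to either side gives pair(pair(bool, io(bool)), pair(pair(io(bool), nat), pair(list(io(bool)), io(bool)))).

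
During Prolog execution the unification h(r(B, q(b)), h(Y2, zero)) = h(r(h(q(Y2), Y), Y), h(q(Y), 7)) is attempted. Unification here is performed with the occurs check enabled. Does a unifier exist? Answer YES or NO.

Decompose h/2: r(B, q(b)) = r(h(q(Y2), Y), Y),  h(Y2, zero) = h(q(Y), 7).
Decompose r/2: B = h(q(Y2), Y),  q(b) = Y.
Bind B := h(q(Y2), Y); no other remaining equation mentions B.
Bind Y := q(b); substituting into the remaining equation gives: h(Y2, zero) = h(q(q(b)), 7). Substituting into the earlier binding gives B := h(q(Y2), q(b)).
Decompose h/2: Y2 = q(q(b)),  zero = 7.
Bind Y2 := q(q(b)); no other remaining equation mentions Y2. Substituting into the earlier binding gives B := h(q(q(q(b))), q(b)).
Clash: constants zero and 7 differ; no unifier exists.

NO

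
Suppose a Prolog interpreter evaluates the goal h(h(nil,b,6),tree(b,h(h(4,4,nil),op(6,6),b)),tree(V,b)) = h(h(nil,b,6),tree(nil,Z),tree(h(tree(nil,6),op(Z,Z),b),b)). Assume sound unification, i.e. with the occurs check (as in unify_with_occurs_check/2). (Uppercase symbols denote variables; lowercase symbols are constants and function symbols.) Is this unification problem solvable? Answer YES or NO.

Decompose h/3: h(nil,b,6) = h(nil,b,6),  tree(b,h(h(4,4,nil),op(6,6),b)) = tree(nil,Z),  tree(V,b) = tree(h(tree(nil,6),op(Z,Z),b),b).
Delete trivial equation h(nil,b,6) = h(nil,b,6).
Decompose tree/2: b = nil,  h(h(4,4,nil),op(6,6),b) = Z.
Clash: constants b and nil differ; no unifier exists.

NO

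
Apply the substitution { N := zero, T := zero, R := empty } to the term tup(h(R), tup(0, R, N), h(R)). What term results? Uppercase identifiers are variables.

tup(h(empty), tup(0, empty, zero), h(empty))

Replace each occurrence of N with zero.
Replace each occurrence of R with empty.
Result: tup(h(empty), tup(0, empty, zero), h(empty)).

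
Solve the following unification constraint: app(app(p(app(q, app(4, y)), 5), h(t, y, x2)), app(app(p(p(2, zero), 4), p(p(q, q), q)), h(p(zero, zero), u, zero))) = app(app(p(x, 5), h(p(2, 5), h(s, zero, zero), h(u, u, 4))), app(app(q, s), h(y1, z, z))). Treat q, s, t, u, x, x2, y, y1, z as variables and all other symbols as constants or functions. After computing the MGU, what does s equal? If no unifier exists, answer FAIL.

Decompose app/2: app(p(app(q, app(4, y)), 5), h(t, y, x2)) = app(p(x, 5), h(p(2, 5), h(s, zero, zero), h(u, u, 4))),  app(app(p(p(2, zero), 4), p(p(q, q), q)), h(p(zero, zero), u, zero)) = app(app(q, s), h(y1, z, z)).
Decompose app/2: p(app(q, app(4, y)), 5) = p(x, 5),  h(t, y, x2) = h(p(2, 5), h(s, zero, zero), h(u, u, 4)).
Decompose p/2: app(q, app(4, y)) = x,  5 = 5.
Bind x := app(q, app(4, y)); no other remaining equation mentions x.
Delete trivial equation 5 = 5.
Decompose h/3: t = p(2, 5),  y = h(s, zero, zero),  x2 = h(u, u, 4).
Bind t := p(2, 5); no other remaining equation mentions t.
Bind y := h(s, zero, zero); no other remaining equation mentions y. Substituting into the earlier binding gives x := app(q, app(4, h(s, zero, zero))).
Bind x2 := h(u, u, 4); no other remaining equation mentions x2.
Decompose app/2: app(p(p(2, zero), 4), p(p(q, q), q)) = app(q, s),  h(p(zero, zero), u, zero) = h(y1, z, z).
Decompose app/2: p(p(2, zero), 4) = q,  p(p(q, q), q) = s.
Bind q := p(p(2, zero), 4); substituting into the one remaining equation that mentions q gives: p(p(p(p(2, zero), 4), p(p(2, zero), 4)), p(p(2, zero), 4)) = s. Substituting into the earlier binding gives x := app(p(p(2, zero), 4), app(4, h(s, zero, zero))).
Bind s := p(p(p(p(2, zero), 4), p(p(2, zero), 4)), p(p(2, zero), 4)); no other remaining equation mentions s. Substituting into the earlier bindings gives x := app(p(p(2, zero), 4), app(4, h(p(p(p(p(2, zero), 4), p(p(2, zero), 4)), p(p(2, zero), 4)), zero, zero))), y := h(p(p(p(p(2, zero), 4), p(p(2, zero), 4)), p(p(2, zero), 4)), zero, zero).
Decompose h/3: p(zero, zero) = y1,  u = z,  zero = z.
Bind y1 := p(zero, zero); no other remaining equation mentions y1.
Bind u := z; no other remaining equation mentions u. Substituting into the earlier binding gives x2 := h(z, z, 4).
Bind z := zero. Substituting into the earlier bindings gives x2 := h(zero, zero, 4), u := zero.
MGU = { x -> app(p(p(2, zero), 4), app(4, h(p(p(p(p(2, zero), 4), p(p(2, zero), 4)), p(p(2, zero), 4)), zero, zero))), t -> p(2, 5), y -> h(p(p(p(p(2, zero), 4), p(p(2, zero), 4)), p(p(2, zero), 4)), zero, zero), x2 -> h(zero, zero, 4), q -> p(p(2, zero), 4), s -> p(p(p(p(2, zero), 4), p(p(2, zero), 4)), p(p(2, zero), 4)), y1 -> p(zero, zero), u -> zero, z -> zero }, so s -> p(p(p(p(2, zero), 4), p(p(2, zero), 4)), p(p(2, zero), 4)).

p(p(p(p(2, zero), 4), p(p(2, zero), 4)), p(p(2, zero), 4))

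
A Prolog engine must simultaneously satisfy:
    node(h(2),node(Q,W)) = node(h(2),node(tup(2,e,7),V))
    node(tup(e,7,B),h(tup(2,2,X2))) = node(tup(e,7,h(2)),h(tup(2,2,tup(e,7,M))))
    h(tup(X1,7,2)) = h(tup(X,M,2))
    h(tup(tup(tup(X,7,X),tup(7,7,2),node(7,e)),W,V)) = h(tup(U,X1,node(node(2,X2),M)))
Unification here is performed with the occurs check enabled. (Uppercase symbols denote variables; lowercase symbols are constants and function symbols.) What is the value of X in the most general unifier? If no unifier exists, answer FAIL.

node(node(2,tup(e,7,7)),7)

Decompose node/2: h(2) = h(2),  node(Q,W) = node(tup(2,e,7),V).
Delete trivial equation h(2) = h(2).
Decompose node/2: Q = tup(2,e,7),  W = V.
Bind Q := tup(2,e,7); no other remaining equation mentions Q.
Bind W := V; substituting into the one remaining equation that mentions W gives: h(tup(tup(tup(X,7,X),tup(7,7,2),node(7,e)),V,V)) = h(tup(U,X1,node(node(2,X2),M))).
Decompose node/2: tup(e,7,B) = tup(e,7,h(2)),  h(tup(2,2,X2)) = h(tup(2,2,tup(e,7,M))).
Decompose tup/3: e = e,  7 = 7,  B = h(2).
Delete trivial equation e = e.
Delete trivial equation 7 = 7.
Bind B := h(2); no other remaining equation mentions B.
Decompose h/1: tup(2,2,X2) = tup(2,2,tup(e,7,M)).
Decompose tup/3: 2 = 2,  2 = 2,  X2 = tup(e,7,M).
Delete trivial equation 2 = 2.
Delete trivial equation 2 = 2.
Bind X2 := tup(e,7,M); substituting into the one remaining equation that mentions X2 gives: h(tup(tup(tup(X,7,X),tup(7,7,2),node(7,e)),V,V)) = h(tup(U,X1,node(node(2,tup(e,7,M)),M))).
Decompose h/1: tup(X1,7,2) = tup(X,M,2).
Decompose tup/3: X1 = X,  7 = M,  2 = 2.
Bind X1 := X; substituting into the one remaining equation that mentions X1 gives: h(tup(tup(tup(X,7,X),tup(7,7,2),node(7,e)),V,V)) = h(tup(U,X,node(node(2,tup(e,7,M)),M))).
Bind M := 7; substituting into the one remaining equation that mentions M gives: h(tup(tup(tup(X,7,X),tup(7,7,2),node(7,e)),V,V)) = h(tup(U,X,node(node(2,tup(e,7,7)),7))). Substituting into the earlier binding gives X2 := tup(e,7,7).
Delete trivial equation 2 = 2.
Decompose h/1: tup(tup(tup(X,7,X),tup(7,7,2),node(7,e)),V,V) = tup(U,X,node(node(2,tup(e,7,7)),7)).
Decompose tup/3: tup(tup(X,7,X),tup(7,7,2),node(7,e)) = U,  V = X,  V = node(node(2,tup(e,7,7)),7).
Bind U := tup(tup(X,7,X),tup(7,7,2),node(7,e)); no other remaining equation mentions U.
Bind V := X; substituting into the remaining equation gives: X = node(node(2,tup(e,7,7)),7). Substituting into the earlier binding gives W := X.
Bind X := node(node(2,tup(e,7,7)),7). Substituting into the earlier bindings gives W := node(node(2,tup(e,7,7)),7), X1 := node(node(2,tup(e,7,7)),7), U := tup(tup(node(node(2,tup(e,7,7)),7),7,node(node(2,tup(e,7,7)),7)),tup(7,7,2),node(7,e)), V := node(node(2,tup(e,7,7)),7).
MGU = { Q ↦ tup(2,e,7), W ↦ node(node(2,tup(e,7,7)),7), B ↦ h(2), X2 ↦ tup(e,7,7), X1 ↦ node(node(2,tup(e,7,7)),7), M ↦ 7, U ↦ tup(tup(node(node(2,tup(e,7,7)),7),7,node(node(2,tup(e,7,7)),7)),tup(7,7,2),node(7,e)), V ↦ node(node(2,tup(e,7,7)),7), X ↦ node(node(2,tup(e,7,7)),7) }, so X ↦ node(node(2,tup(e,7,7)),7).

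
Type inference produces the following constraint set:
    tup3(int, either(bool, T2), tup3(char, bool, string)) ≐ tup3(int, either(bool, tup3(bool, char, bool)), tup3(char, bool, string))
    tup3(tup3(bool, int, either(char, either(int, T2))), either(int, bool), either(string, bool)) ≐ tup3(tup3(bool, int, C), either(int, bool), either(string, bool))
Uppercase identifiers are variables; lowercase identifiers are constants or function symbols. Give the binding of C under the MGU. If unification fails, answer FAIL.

Decompose tup3/3: int ≐ int,  either(bool, T2) ≐ either(bool, tup3(bool, char, bool)),  tup3(char, bool, string) ≐ tup3(char, bool, string).
Delete trivial equation int ≐ int.
Decompose either/2: bool ≐ bool,  T2 ≐ tup3(bool, char, bool).
Delete trivial equation bool ≐ bool.
Bind T2 := tup3(bool, char, bool); substituting into the one remaining equation that mentions T2 gives: tup3(tup3(bool, int, either(char, either(int, tup3(bool, char, bool)))), either(int, bool), either(string, bool)) ≐ tup3(tup3(bool, int, C), either(int, bool), either(string, bool)).
Delete trivial equation tup3(char, bool, string) ≐ tup3(char, bool, string).
Decompose tup3/3: tup3(bool, int, either(char, either(int, tup3(bool, char, bool)))) ≐ tup3(bool, int, C),  either(int, bool) ≐ either(int, bool),  either(string, bool) ≐ either(string, bool).
Decompose tup3/3: bool ≐ bool,  int ≐ int,  either(char, either(int, tup3(bool, char, bool))) ≐ C.
Delete trivial equation bool ≐ bool.
Delete trivial equation int ≐ int.
Bind C := either(char, either(int, tup3(bool, char, bool))); no other remaining equation mentions C.
Delete trivial equation either(int, bool) ≐ either(int, bool).
Delete trivial equation either(string, bool) ≐ either(string, bool).
MGU = { T2 := tup3(bool, char, bool), C := either(char, either(int, tup3(bool, char, bool))) }, so C := either(char, either(int, tup3(bool, char, bool))).

either(char, either(int, tup3(bool, char, bool)))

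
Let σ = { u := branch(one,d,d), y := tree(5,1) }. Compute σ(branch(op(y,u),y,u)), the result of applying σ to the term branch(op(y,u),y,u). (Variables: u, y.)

Replace each occurrence of u with branch(one,d,d).
Replace each occurrence of y with tree(5,1).
Result: branch(op(tree(5,1),branch(one,d,d)),tree(5,1),branch(one,d,d)).

branch(op(tree(5,1),branch(one,d,d)),tree(5,1),branch(one,d,d))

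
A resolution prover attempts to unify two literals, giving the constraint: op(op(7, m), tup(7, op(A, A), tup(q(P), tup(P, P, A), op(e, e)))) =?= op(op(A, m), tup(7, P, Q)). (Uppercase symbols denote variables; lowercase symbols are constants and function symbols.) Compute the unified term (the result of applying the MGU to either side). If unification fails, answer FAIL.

op(op(7, m), tup(7, op(7, 7), tup(q(op(7, 7)), tup(op(7, 7), op(7, 7), 7), op(e, e))))

Decompose op/2: op(7, m) =?= op(A, m),  tup(7, op(A, A), tup(q(P), tup(P, P, A), op(e, e))) =?= tup(7, P, Q).
Decompose op/2: 7 =?= A,  m =?= m.
Bind A := 7; substituting into the one remaining equation that mentions A gives: tup(7, op(7, 7), tup(q(P), tup(P, P, 7), op(e, e))) =?= tup(7, P, Q).
Delete trivial equation m =?= m.
Decompose tup/3: 7 =?= 7,  op(7, 7) =?= P,  tup(q(P), tup(P, P, 7), op(e, e)) =?= Q.
Delete trivial equation 7 =?= 7.
Bind P := op(7, 7); substituting into the remaining equation gives: tup(q(op(7, 7)), tup(op(7, 7), op(7, 7), 7), op(e, e)) =?= Q.
Bind Q := tup(q(op(7, 7)), tup(op(7, 7), op(7, 7), 7), op(e, e)).
Applying the MGU to either side gives op(op(7, m), tup(7, op(7, 7), tup(q(op(7, 7)), tup(op(7, 7), op(7, 7), 7), op(e, e)))).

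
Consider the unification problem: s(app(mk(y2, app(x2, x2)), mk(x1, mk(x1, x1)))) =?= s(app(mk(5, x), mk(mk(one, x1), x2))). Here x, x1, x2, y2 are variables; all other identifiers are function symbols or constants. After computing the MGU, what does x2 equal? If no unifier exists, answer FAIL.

Decompose s/1: app(mk(y2, app(x2, x2)), mk(x1, mk(x1, x1))) =?= app(mk(5, x), mk(mk(one, x1), x2)).
Decompose app/2: mk(y2, app(x2, x2)) =?= mk(5, x),  mk(x1, mk(x1, x1)) =?= mk(mk(one, x1), x2).
Decompose mk/2: y2 =?= 5,  app(x2, x2) =?= x.
Bind y2 := 5; no other remaining equation mentions y2.
Bind x := app(x2, x2); no other remaining equation mentions x.
Decompose mk/2: x1 =?= mk(one, x1),  mk(x1, x1) =?= x2.
Occurs check fails: x1 occurs in mk(one, x1); the equation x1 =?= mk(one, x1) has no finite solution.

FAIL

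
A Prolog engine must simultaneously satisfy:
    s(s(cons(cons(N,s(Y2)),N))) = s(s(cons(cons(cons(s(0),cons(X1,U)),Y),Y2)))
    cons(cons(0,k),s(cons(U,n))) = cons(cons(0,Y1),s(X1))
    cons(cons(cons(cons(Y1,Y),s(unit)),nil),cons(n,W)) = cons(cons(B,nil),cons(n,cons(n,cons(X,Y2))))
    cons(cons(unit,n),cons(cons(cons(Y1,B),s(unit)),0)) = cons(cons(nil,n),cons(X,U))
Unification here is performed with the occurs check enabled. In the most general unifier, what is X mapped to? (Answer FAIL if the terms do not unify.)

FAIL

Decompose s/1: s(cons(cons(N,s(Y2)),N)) = s(cons(cons(cons(s(0),cons(X1,U)),Y),Y2)).
Decompose s/1: cons(cons(N,s(Y2)),N) = cons(cons(cons(s(0),cons(X1,U)),Y),Y2).
Decompose cons/2: cons(N,s(Y2)) = cons(cons(s(0),cons(X1,U)),Y),  N = Y2.
Decompose cons/2: N = cons(s(0),cons(X1,U)),  s(Y2) = Y.
Bind N := cons(s(0),cons(X1,U)); substituting into the one remaining equation that mentions N gives: cons(s(0),cons(X1,U)) = Y2.
Bind Y := s(Y2); substituting into the one remaining equation that mentions Y gives: cons(cons(cons(cons(Y1,s(Y2)),s(unit)),nil),cons(n,W)) = cons(cons(B,nil),cons(n,cons(n,cons(X,Y2)))).
Bind Y2 := cons(s(0),cons(X1,U)); substituting into the one remaining equation that mentions Y2 gives: cons(cons(cons(cons(Y1,s(cons(s(0),cons(X1,U)))),s(unit)),nil),cons(n,W)) = cons(cons(B,nil),cons(n,cons(n,cons(X,cons(s(0),cons(X1,U)))))). Substituting into the earlier binding gives Y := s(cons(s(0),cons(X1,U))).
Decompose cons/2: cons(0,k) = cons(0,Y1),  s(cons(U,n)) = s(X1).
Decompose cons/2: 0 = 0,  k = Y1.
Delete trivial equation 0 = 0.
Bind Y1 := k; substituting into the 2 remaining equations that mention Y1 gives: cons(cons(cons(cons(k,s(cons(s(0),cons(X1,U)))),s(unit)),nil),cons(n,W)) = cons(cons(B,nil),cons(n,cons(n,cons(X,cons(s(0),cons(X1,U)))))),  cons(cons(unit,n),cons(cons(cons(k,B),s(unit)),0)) = cons(cons(nil,n),cons(X,U)).
Decompose s/1: cons(U,n) = X1.
Bind X1 := cons(U,n); substituting into the one remaining equation that mentions X1 gives: cons(cons(cons(cons(k,s(cons(s(0),cons(cons(U,n),U)))),s(unit)),nil),cons(n,W)) = cons(cons(B,nil),cons(n,cons(n,cons(X,cons(s(0),cons(cons(U,n),U)))))). Substituting into the earlier bindings gives N := cons(s(0),cons(cons(U,n),U)), Y := s(cons(s(0),cons(cons(U,n),U))), Y2 := cons(s(0),cons(cons(U,n),U)).
Decompose cons/2: cons(cons(cons(k,s(cons(s(0),cons(cons(U,n),U)))),s(unit)),nil) = cons(B,nil),  cons(n,W) = cons(n,cons(n,cons(X,cons(s(0),cons(cons(U,n),U))))).
Decompose cons/2: cons(cons(k,s(cons(s(0),cons(cons(U,n),U)))),s(unit)) = B,  nil = nil.
Bind B := cons(cons(k,s(cons(s(0),cons(cons(U,n),U)))),s(unit)); substituting into the one remaining equation that mentions B gives: cons(cons(unit,n),cons(cons(cons(k,cons(cons(k,s(cons(s(0),cons(cons(U,n),U)))),s(unit))),s(unit)),0)) = cons(cons(nil,n),cons(X,U)).
Delete trivial equation nil = nil.
Decompose cons/2: n = n,  W = cons(n,cons(X,cons(s(0),cons(cons(U,n),U)))).
Delete trivial equation n = n.
Bind W := cons(n,cons(X,cons(s(0),cons(cons(U,n),U)))); no other remaining equation mentions W.
Decompose cons/2: cons(unit,n) = cons(nil,n),  cons(cons(cons(k,cons(cons(k,s(cons(s(0),cons(cons(U,n),U)))),s(unit))),s(unit)),0) = cons(X,U).
Decompose cons/2: unit = nil,  n = n.
Clash: constants unit and nil differ; no unifier exists.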